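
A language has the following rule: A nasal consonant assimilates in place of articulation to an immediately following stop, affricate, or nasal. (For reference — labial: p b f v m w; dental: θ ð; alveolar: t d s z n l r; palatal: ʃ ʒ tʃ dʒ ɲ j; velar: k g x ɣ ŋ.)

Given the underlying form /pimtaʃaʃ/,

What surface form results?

[pintaʃaʃ]

/m/ before /t/ (alveolar) → [n]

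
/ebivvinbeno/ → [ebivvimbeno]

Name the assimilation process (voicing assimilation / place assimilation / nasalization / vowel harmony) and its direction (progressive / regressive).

place assimilation, regressive

/n/→[m].
Each target copies a feature from the following segment, so the direction is regressive.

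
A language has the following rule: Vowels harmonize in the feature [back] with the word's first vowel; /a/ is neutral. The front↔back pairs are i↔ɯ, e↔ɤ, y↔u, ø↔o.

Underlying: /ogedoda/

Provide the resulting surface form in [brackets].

[ogɤdoda]

/e/ harmonizes with /o/ ([+back]) → [ɤ]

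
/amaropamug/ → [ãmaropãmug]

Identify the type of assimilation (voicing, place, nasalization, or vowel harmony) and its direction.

/a/→[ã] /a/→[ã].
Each target copies a feature from the following segment, so the direction is regressive.

nasalization, regressive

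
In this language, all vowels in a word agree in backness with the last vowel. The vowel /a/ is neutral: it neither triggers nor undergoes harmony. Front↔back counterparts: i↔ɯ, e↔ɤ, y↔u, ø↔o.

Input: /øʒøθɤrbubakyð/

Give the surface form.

[øʒøθerbybakyð]

/ɤ/ harmonizes with /y/ ([-back]) → [e]
/u/ harmonizes with /y/ ([-back]) → [y]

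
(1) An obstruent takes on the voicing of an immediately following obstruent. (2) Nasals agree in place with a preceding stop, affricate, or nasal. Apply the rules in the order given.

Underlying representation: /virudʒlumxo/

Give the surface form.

[virudʒlumxo]

Rule 1: no segment meets the rule's conditions; no change.
After rule 1: virudʒlumxo
Rule 2: no segment meets the rule's conditions; no change.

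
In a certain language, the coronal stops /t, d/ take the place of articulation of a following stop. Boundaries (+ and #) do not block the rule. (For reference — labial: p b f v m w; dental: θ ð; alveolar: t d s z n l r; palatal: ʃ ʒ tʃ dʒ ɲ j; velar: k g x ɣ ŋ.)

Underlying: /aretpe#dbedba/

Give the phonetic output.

[areppe#bbebba]

/t/ before /p/ (labial) → [p]
/d/ before /b/ (labial) → [b]
/d/ before /b/ (labial) → [b]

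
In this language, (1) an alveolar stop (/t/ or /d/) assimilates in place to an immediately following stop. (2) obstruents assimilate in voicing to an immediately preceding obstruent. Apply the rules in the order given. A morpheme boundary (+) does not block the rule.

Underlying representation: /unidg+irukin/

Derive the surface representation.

[unigg+irukin]

Rule 1: /d/ before /g/ (velar) → [g]
After rule 1: unigg+irukin
Rule 2: no segment meets the rule's conditions; no change.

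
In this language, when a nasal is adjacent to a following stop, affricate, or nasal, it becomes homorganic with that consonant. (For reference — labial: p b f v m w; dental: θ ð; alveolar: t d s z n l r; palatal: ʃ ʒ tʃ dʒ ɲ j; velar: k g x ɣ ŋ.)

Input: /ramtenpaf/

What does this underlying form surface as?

[rantempaf]

/m/ before /t/ (alveolar) → [n]
/n/ before /p/ (labial) → [m]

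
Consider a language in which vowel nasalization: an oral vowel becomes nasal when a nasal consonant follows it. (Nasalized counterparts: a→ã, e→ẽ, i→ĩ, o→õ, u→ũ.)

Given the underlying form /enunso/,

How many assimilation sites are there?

2

/e/ before nasal /n/ → [ẽ]
/u/ before nasal /n/ → [ũ]
2 segments change.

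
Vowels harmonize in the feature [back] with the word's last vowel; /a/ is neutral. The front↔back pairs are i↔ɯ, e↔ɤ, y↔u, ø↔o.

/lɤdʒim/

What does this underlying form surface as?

[ledʒim]

/ɤ/ harmonizes with /i/ ([-back]) → [e]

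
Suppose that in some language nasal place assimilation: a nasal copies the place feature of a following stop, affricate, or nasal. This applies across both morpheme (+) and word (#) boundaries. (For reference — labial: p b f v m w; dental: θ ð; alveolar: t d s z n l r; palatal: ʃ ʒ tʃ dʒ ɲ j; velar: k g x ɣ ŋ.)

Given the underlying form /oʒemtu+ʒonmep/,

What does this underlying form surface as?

/m/ before /t/ (alveolar) → [n]
/n/ before /m/ (labial) → [m]

[oʒentu+ʒommep]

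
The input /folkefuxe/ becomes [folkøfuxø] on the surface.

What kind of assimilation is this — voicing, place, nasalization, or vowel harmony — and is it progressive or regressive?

vowel harmony, progressive

/e/→[ø] /e/→[ø].
Vowels agree with the first vowel, so the harmony is progressive.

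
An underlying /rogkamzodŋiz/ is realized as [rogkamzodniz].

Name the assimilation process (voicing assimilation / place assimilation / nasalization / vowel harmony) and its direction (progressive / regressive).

/ŋ/→[n].
Each target copies a feature from the preceding segment, so the direction is progressive.

place assimilation, progressive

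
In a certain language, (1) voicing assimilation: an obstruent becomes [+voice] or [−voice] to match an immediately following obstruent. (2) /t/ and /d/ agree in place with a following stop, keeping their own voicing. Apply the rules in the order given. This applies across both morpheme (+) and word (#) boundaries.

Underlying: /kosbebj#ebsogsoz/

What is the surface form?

Rule 1: /s/ before /b/ (voiced) → [z]
Rule 1: /b/ before /s/ (voiceless) → [p]
Rule 1: /g/ before /s/ (voiceless) → [k]
After rule 1: kozbebj#epsoksoz
Rule 2: no segment meets the rule's conditions; no change.

[kozbebj#epsoksoz]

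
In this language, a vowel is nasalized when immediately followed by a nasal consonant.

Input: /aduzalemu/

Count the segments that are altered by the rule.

/e/ before nasal /m/ → [ẽ]
1 segment changes.

1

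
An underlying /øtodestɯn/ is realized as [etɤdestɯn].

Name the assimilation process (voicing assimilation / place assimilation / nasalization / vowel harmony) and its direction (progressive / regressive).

vowel harmony, regressive

/ø/→[e] /o/→[ɤ].
Vowels agree with the last vowel, so the harmony is regressive.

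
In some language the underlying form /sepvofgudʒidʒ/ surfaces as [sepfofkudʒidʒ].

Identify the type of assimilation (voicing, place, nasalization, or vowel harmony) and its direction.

voicing assimilation, progressive

/v/→[f] /g/→[k].
Each target copies a feature from the preceding segment, so the direction is progressive.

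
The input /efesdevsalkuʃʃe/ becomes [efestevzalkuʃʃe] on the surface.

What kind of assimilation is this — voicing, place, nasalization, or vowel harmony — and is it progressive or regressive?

voicing assimilation, progressive

/d/→[t] /s/→[z].
Each target copies a feature from the preceding segment, so the direction is progressive.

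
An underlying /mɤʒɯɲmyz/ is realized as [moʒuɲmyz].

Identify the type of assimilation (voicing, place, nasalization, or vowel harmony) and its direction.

/ɤ/→[o] /ɯ/→[u].
Vowels agree with the last vowel, so the harmony is regressive.

vowel harmony, regressive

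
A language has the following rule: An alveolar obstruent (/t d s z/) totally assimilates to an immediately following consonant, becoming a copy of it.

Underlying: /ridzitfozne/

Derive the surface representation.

[rizziffonne]

/d/ before /z/ → [z] (total assimilation)
/t/ before /f/ → [f] (total assimilation)
/z/ before /n/ → [n] (total assimilation)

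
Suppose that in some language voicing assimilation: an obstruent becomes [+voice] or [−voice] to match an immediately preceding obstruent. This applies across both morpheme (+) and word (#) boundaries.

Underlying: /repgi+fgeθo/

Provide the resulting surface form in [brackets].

[repki+fkeθo]

/g/ after /p/ (voiceless) → [k]
/g/ after /f/ (voiceless) → [k]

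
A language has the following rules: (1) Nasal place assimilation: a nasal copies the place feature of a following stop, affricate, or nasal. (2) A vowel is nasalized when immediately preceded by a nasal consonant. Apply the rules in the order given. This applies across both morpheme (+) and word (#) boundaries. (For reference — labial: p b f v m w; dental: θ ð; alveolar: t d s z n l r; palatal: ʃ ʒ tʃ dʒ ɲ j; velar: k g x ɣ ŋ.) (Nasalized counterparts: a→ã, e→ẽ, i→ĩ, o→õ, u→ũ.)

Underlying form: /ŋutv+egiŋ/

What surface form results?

Rule 1: no segment meets the rule's conditions; no change.
After rule 1: ŋutv+egiŋ
Rule 2: /u/ after nasal /ŋ/ → [ũ]

[ŋũtv+egiŋ]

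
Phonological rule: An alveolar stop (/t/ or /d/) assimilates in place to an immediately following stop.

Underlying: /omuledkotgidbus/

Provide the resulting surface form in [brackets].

/d/ before /k/ (velar) → [g]
/t/ before /g/ (velar) → [k]
/d/ before /b/ (labial) → [b]

[omulegkokgibbus]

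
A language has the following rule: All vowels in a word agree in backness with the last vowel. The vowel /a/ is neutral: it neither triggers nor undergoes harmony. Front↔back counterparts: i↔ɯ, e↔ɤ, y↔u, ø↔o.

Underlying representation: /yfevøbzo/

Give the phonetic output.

[ufɤvobzo]

/y/ harmonizes with /o/ ([+back]) → [u]
/e/ harmonizes with /o/ ([+back]) → [ɤ]
/ø/ harmonizes with /o/ ([+back]) → [o]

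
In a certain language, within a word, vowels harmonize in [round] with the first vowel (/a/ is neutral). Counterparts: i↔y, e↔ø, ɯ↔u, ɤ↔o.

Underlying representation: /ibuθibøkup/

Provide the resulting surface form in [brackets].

[ibɯθibekɯp]

/u/ harmonizes with /i/ ([-round]) → [ɯ]
/ø/ harmonizes with /i/ ([-round]) → [e]
/u/ harmonizes with /i/ ([-round]) → [ɯ]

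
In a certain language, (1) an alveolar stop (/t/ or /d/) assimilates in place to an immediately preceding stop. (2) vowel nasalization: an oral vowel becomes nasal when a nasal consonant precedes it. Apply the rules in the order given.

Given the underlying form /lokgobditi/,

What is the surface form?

Rule 1: /d/ after /b/ (labial) → [b]
After rule 1: lokgobbiti
Rule 2: no segment meets the rule's conditions; no change.

[lokgobbiti]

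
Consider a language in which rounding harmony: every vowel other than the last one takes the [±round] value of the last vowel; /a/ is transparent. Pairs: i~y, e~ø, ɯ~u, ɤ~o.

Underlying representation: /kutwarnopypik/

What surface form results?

/u/ harmonizes with /i/ ([-round]) → [ɯ]
/o/ harmonizes with /i/ ([-round]) → [ɤ]
/y/ harmonizes with /i/ ([-round]) → [i]

[kɯtwarnɤpipik]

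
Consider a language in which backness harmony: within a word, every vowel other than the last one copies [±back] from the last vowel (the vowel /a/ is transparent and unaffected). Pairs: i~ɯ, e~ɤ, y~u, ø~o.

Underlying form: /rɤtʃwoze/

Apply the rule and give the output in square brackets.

[retʃwøze]

/ɤ/ harmonizes with /e/ ([-back]) → [e]
/o/ harmonizes with /e/ ([-back]) → [ø]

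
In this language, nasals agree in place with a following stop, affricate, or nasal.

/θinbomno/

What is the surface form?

[θimbonno]

/n/ before /b/ (labial) → [m]
/m/ before /n/ (alveolar) → [n]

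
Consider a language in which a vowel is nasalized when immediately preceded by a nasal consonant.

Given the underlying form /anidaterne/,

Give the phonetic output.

[anĩdaternẽ]

/i/ after nasal /n/ → [ĩ]
/e/ after nasal /n/ → [ẽ]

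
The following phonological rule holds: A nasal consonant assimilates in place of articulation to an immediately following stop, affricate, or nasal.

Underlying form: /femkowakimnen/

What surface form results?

/m/ before /k/ (velar) → [ŋ]
/m/ before /n/ (alveolar) → [n]

[feŋkowakinnen]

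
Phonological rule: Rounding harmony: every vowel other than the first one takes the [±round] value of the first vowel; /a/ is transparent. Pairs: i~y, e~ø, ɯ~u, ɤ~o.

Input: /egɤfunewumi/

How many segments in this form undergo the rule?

2

/u/ harmonizes with /e/ ([-round]) → [ɯ]
/u/ harmonizes with /e/ ([-round]) → [ɯ]
2 segments change.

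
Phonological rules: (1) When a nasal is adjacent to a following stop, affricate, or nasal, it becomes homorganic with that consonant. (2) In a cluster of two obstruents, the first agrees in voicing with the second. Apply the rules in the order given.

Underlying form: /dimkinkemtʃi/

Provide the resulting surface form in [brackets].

Rule 1: /m/ before /k/ (velar) → [ŋ]
Rule 1: /n/ before /k/ (velar) → [ŋ]
Rule 1: /m/ before /tʃ/ (palatal) → [ɲ]
After rule 1: diŋkiŋkeɲtʃi
Rule 2: no segment meets the rule's conditions; no change.

[diŋkiŋkeɲtʃi]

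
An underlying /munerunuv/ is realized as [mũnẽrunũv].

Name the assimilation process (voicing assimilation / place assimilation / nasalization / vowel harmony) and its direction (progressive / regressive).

nasalization, progressive

/u/→[ũ] /e/→[ẽ] /u/→[ũ].
Each target copies a feature from the preceding segment, so the direction is progressive.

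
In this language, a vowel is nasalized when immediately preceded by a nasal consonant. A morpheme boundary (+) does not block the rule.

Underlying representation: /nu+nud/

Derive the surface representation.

[nũ+nũd]

/u/ after nasal /n/ → [ũ]
/u/ after nasal /n/ → [ũ]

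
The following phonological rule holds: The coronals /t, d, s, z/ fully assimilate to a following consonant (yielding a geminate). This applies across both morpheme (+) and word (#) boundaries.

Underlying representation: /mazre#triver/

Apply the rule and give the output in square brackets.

[marre#rriver]

/z/ before /r/ → [r] (total assimilation)
/t/ before /r/ → [r] (total assimilation)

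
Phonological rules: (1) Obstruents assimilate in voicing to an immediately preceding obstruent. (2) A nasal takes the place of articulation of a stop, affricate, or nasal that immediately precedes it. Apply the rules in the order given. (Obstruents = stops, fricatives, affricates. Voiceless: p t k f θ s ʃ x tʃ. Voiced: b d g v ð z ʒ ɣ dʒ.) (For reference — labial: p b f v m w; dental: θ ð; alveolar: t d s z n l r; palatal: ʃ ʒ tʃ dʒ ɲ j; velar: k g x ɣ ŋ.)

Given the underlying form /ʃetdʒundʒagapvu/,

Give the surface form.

Rule 1: /dʒ/ after /t/ (voiceless) → [tʃ]
Rule 1: /v/ after /p/ (voiceless) → [f]
After rule 1: ʃettʃundʒagapfu
Rule 2: no segment meets the rule's conditions; no change.

[ʃettʃundʒagapfu]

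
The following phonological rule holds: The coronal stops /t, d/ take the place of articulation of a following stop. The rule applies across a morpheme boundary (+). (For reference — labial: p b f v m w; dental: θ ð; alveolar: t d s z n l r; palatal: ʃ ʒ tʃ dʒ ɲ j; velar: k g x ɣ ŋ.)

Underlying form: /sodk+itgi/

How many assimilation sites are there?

/d/ before /k/ (velar) → [g]
/t/ before /g/ (velar) → [k]
2 segments change.

2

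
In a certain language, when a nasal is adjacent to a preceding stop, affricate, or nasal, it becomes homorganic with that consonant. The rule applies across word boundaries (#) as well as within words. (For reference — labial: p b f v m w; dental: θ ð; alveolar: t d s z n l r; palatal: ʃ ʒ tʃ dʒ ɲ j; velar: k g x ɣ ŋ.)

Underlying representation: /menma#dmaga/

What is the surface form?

/m/ after /n/ (alveolar) → [n]
/m/ after /d/ (alveolar) → [n]

[menna#dnaga]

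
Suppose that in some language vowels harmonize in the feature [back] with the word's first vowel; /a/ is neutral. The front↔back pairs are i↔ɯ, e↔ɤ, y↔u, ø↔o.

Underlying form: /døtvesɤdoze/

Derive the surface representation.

[døtvesedøze]

/ɤ/ harmonizes with /ø/ ([-back]) → [e]
/o/ harmonizes with /ø/ ([-back]) → [ø]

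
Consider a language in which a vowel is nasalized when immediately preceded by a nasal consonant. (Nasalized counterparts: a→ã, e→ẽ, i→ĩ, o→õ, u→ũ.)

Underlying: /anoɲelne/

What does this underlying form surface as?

/o/ after nasal /n/ → [õ]
/e/ after nasal /ɲ/ → [ẽ]
/e/ after nasal /n/ → [ẽ]

[anõɲẽlnẽ]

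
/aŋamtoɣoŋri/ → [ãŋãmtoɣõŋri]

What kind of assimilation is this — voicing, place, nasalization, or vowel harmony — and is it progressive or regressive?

nasalization, regressive

/a/→[ã] /a/→[ã] /o/→[õ].
Each target copies a feature from the following segment, so the direction is regressive.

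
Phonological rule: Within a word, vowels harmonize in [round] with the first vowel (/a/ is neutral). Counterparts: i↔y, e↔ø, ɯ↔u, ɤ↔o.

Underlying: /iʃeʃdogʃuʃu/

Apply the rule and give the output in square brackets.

[iʃeʃdɤgʃɯʃɯ]

/o/ harmonizes with /i/ ([-round]) → [ɤ]
/u/ harmonizes with /i/ ([-round]) → [ɯ]
/u/ harmonizes with /i/ ([-round]) → [ɯ]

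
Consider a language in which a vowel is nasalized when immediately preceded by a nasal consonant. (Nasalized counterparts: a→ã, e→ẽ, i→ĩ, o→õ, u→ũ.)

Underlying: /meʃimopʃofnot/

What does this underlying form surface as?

/e/ after nasal /m/ → [ẽ]
/o/ after nasal /m/ → [õ]
/o/ after nasal /n/ → [õ]

[mẽʃimõpʃofnõt]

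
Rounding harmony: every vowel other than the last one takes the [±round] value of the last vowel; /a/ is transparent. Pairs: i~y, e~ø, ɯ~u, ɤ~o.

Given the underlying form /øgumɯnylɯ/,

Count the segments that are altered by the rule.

3

/ø/ harmonizes with /ɯ/ ([-round]) → [e]
/u/ harmonizes with /ɯ/ ([-round]) → [ɯ]
/y/ harmonizes with /ɯ/ ([-round]) → [i]
3 segments change.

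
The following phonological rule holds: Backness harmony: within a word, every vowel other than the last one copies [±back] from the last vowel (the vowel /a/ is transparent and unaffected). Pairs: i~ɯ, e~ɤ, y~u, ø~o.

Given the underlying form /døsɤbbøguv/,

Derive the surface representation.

[dosɤbboguv]

/ø/ harmonizes with /u/ ([+back]) → [o]
/ø/ harmonizes with /u/ ([+back]) → [o]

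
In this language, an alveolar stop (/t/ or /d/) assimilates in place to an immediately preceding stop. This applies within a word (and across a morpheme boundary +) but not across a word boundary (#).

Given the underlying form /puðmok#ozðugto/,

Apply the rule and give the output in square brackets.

/t/ after /g/ (velar) → [k]

[puðmok#ozðugko]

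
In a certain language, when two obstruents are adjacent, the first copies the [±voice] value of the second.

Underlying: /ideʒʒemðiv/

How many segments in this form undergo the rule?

0

No segment meets the rule's conditions.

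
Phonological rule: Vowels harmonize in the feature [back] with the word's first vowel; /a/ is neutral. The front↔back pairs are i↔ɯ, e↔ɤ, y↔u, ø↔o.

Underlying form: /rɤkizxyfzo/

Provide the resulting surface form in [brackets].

[rɤkɯzxufzo]

/i/ harmonizes with /ɤ/ ([+back]) → [ɯ]
/y/ harmonizes with /ɤ/ ([+back]) → [u]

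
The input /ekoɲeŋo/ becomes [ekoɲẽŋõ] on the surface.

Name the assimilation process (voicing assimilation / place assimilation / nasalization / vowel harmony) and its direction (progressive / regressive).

/e/→[ẽ] /o/→[õ].
Each target copies a feature from the preceding segment, so the direction is progressive.

nasalization, progressive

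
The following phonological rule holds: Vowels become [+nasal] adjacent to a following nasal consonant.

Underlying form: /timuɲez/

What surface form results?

[tĩmũɲez]

/i/ before nasal /m/ → [ĩ]
/u/ before nasal /ɲ/ → [ũ]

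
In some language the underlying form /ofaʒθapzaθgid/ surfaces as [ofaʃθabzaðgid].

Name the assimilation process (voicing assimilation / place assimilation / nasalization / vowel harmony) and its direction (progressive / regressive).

voicing assimilation, regressive

/ʒ/→[ʃ] /p/→[b] /θ/→[ð].
Each target copies a feature from the following segment, so the direction is regressive.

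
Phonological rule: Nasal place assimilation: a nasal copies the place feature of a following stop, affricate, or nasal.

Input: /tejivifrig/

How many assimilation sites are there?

No segment meets the rule's conditions.

0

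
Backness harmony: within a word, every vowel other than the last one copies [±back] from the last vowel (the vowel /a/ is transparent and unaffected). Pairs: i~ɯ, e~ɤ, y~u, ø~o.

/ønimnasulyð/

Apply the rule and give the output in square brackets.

[ønimnasylyð]

/u/ harmonizes with /y/ ([-back]) → [y]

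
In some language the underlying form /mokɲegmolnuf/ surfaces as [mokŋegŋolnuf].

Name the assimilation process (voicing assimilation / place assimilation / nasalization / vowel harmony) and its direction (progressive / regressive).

place assimilation, progressive

/ɲ/→[ŋ] /m/→[ŋ].
Each target copies a feature from the preceding segment, so the direction is progressive.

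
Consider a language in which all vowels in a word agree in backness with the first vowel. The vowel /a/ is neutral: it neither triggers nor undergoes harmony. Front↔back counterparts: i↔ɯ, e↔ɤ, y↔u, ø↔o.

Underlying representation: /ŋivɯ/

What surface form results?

/ɯ/ harmonizes with /i/ ([-back]) → [i]

[ŋivi]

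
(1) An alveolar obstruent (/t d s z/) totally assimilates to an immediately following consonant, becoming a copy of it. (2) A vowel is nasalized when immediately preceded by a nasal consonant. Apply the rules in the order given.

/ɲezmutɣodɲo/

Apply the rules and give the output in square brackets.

Rule 1: /z/ before /m/ → [m] (total assimilation)
Rule 1: /t/ before /ɣ/ → [ɣ] (total assimilation)
Rule 1: /d/ before /ɲ/ → [ɲ] (total assimilation)
After rule 1: ɲemmuɣɣoɲɲo
Rule 2: /e/ after nasal /ɲ/ → [ẽ]
Rule 2: /u/ after nasal /m/ → [ũ]
Rule 2: /o/ after nasal /ɲ/ → [õ]

[ɲẽmmũɣɣoɲɲõ]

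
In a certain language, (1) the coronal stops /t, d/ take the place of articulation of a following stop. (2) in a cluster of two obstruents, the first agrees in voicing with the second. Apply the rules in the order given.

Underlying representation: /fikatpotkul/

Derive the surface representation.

[fikappokkul]

Rule 1: /t/ before /p/ (labial) → [p]
Rule 1: /t/ before /k/ (velar) → [k]
After rule 1: fikappokkul
Rule 2: no segment meets the rule's conditions; no change.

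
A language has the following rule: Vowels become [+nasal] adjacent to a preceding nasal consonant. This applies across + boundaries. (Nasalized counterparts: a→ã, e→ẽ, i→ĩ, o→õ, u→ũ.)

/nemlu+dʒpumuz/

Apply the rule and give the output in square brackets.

/e/ after nasal /n/ → [ẽ]
/u/ after nasal /m/ → [ũ]

[nẽmlu+dʒpumũz]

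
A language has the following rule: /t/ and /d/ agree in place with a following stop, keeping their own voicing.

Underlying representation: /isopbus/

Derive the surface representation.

no segment meets the rule's conditions; no change.

[isopbus]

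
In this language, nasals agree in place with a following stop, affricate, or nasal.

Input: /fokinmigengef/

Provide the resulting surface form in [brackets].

/n/ before /m/ (labial) → [m]
/n/ before /g/ (velar) → [ŋ]

[fokimmigeŋgef]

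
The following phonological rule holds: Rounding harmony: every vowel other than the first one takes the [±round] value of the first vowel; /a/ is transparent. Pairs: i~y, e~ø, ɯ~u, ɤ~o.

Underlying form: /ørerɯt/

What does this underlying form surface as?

/e/ harmonizes with /ø/ ([+round]) → [ø]
/ɯ/ harmonizes with /ø/ ([+round]) → [u]

[ørørut]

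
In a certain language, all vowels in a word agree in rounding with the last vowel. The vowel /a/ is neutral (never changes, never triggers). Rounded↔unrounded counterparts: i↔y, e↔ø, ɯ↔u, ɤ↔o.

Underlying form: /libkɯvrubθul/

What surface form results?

[lybkuvrubθul]

/i/ harmonizes with /u/ ([+round]) → [y]
/ɯ/ harmonizes with /u/ ([+round]) → [u]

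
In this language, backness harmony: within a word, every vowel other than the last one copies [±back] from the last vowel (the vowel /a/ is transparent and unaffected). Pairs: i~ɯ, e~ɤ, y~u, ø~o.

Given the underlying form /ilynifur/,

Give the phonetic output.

/i/ harmonizes with /u/ ([+back]) → [ɯ]
/y/ harmonizes with /u/ ([+back]) → [u]
/i/ harmonizes with /u/ ([+back]) → [ɯ]

[ɯlunɯfur]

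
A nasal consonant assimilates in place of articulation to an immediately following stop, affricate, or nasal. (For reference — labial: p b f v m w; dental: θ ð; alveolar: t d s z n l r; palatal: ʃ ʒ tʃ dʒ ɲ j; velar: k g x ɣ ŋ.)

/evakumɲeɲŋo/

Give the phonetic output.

/m/ before /ɲ/ (palatal) → [ɲ]
/ɲ/ before /ŋ/ (velar) → [ŋ]

[evakuɲɲeŋŋo]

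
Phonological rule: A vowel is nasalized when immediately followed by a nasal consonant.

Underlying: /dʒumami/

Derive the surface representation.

/u/ before nasal /m/ → [ũ]
/a/ before nasal /m/ → [ã]

[dʒũmãmi]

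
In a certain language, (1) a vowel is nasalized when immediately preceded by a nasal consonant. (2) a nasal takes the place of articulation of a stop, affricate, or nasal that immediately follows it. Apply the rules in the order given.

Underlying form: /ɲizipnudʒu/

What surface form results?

Rule 1: /i/ after nasal /ɲ/ → [ĩ]
Rule 1: /u/ after nasal /n/ → [ũ]
After rule 1: ɲĩzipnũdʒu
Rule 2: no segment meets the rule's conditions; no change.

[ɲĩzipnũdʒu]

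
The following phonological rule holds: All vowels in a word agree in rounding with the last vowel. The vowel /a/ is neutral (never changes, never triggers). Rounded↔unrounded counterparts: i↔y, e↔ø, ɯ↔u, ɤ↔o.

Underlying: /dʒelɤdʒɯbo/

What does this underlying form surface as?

/e/ harmonizes with /o/ ([+round]) → [ø]
/ɤ/ harmonizes with /o/ ([+round]) → [o]
/ɯ/ harmonizes with /o/ ([+round]) → [u]

[dʒølodʒubo]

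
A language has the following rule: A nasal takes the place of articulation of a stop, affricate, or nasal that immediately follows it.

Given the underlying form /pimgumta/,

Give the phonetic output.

/m/ before /g/ (velar) → [ŋ]
/m/ before /t/ (alveolar) → [n]

[piŋgunta]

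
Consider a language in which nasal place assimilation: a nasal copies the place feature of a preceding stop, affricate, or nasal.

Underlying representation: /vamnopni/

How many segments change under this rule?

/n/ after /m/ (labial) → [m]
/n/ after /p/ (labial) → [m]
2 segments change.

2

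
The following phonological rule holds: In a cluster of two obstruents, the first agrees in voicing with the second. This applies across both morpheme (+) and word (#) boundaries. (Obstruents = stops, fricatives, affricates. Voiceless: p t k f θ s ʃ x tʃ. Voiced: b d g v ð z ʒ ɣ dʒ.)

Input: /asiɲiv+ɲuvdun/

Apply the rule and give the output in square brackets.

no segment meets the rule's conditions; no change.

[asiɲiv+ɲuvdun]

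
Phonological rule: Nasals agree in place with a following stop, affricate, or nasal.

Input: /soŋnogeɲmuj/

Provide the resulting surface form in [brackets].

[sonnogemmuj]

/ŋ/ before /n/ (alveolar) → [n]
/ɲ/ before /m/ (labial) → [m]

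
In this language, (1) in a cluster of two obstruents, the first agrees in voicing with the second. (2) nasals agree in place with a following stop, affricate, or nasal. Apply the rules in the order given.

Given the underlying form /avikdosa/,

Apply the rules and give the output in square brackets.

Rule 1: /k/ before /d/ (voiced) → [g]
After rule 1: avigdosa
Rule 2: no segment meets the rule's conditions; no change.

[avigdosa]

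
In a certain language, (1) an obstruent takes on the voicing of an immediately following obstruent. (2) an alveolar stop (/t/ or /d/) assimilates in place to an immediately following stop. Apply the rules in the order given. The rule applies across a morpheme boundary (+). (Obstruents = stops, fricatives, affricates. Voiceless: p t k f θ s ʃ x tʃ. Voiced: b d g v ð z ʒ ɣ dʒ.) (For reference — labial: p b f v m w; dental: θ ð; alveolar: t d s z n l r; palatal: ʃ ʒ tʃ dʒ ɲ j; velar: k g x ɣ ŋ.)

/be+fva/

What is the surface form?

Rule 1: /f/ before /v/ (voiced) → [v]
After rule 1: be+vva
Rule 2: no segment meets the rule's conditions; no change.

[be+vva]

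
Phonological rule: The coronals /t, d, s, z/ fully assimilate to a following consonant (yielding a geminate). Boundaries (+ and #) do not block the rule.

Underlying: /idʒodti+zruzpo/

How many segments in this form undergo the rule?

/d/ before /t/ → [t] (total assimilation)
/z/ before /r/ → [r] (total assimilation)
/z/ before /p/ → [p] (total assimilation)
3 segments change.

3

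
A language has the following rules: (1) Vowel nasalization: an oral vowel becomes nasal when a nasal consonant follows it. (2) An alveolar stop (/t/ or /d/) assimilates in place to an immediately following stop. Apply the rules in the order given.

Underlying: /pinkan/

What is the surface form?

[pĩnkãn]

Rule 1: /i/ before nasal /n/ → [ĩ]
Rule 1: /a/ before nasal /n/ → [ã]
After rule 1: pĩnkãn
Rule 2: no segment meets the rule's conditions; no change.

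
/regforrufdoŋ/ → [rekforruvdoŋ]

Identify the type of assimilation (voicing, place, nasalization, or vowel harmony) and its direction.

/g/→[k] /f/→[v].
Each target copies a feature from the following segment, so the direction is regressive.

voicing assimilation, regressive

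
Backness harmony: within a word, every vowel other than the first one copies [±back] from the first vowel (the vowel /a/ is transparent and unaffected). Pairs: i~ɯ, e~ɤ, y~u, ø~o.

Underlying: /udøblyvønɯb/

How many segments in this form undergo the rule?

/ø/ harmonizes with /u/ ([+back]) → [o]
/y/ harmonizes with /u/ ([+back]) → [u]
/ø/ harmonizes with /u/ ([+back]) → [o]
3 segments change.

3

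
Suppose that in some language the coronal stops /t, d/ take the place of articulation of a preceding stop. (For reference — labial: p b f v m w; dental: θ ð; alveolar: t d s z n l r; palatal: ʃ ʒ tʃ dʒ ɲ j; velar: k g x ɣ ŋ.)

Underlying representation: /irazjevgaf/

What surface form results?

[irazjevgaf]

no segment meets the rule's conditions; no change.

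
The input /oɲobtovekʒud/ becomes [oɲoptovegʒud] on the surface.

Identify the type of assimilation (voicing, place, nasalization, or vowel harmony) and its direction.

voicing assimilation, regressive

/b/→[p] /k/→[g].
Each target copies a feature from the following segment, so the direction is regressive.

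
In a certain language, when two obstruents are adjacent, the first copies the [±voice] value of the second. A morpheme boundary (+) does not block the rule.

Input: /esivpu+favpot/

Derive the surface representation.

[esifpu+fafpot]

/v/ before /p/ (voiceless) → [f]
/v/ before /p/ (voiceless) → [f]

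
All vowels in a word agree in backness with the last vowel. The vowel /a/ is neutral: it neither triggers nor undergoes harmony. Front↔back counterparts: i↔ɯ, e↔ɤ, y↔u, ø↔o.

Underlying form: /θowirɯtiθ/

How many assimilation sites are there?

2

/o/ harmonizes with /i/ ([-back]) → [ø]
/ɯ/ harmonizes with /i/ ([-back]) → [i]
2 segments change.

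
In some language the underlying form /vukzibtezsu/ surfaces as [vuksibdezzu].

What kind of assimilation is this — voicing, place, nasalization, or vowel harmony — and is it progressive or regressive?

/z/→[s] /t/→[d] /s/→[z].
Each target copies a feature from the preceding segment, so the direction is progressive.

voicing assimilation, progressive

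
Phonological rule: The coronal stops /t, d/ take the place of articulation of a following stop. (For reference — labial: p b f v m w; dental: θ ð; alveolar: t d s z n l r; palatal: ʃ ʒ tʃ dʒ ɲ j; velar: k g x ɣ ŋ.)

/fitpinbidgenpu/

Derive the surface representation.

[fippinbiggenpu]

/t/ before /p/ (labial) → [p]
/d/ before /g/ (velar) → [g]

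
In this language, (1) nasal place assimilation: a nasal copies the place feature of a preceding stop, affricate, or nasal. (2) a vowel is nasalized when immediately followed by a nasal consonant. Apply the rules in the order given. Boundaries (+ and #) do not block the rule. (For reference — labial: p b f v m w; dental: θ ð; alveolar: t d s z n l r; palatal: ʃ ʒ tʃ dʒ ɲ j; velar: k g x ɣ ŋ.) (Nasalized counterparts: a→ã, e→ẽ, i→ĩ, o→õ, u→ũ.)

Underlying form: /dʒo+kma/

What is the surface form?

[dʒo+kŋa]

Rule 1: /m/ after /k/ (velar) → [ŋ]
After rule 1: dʒo+kŋa
Rule 2: no segment meets the rule's conditions; no change.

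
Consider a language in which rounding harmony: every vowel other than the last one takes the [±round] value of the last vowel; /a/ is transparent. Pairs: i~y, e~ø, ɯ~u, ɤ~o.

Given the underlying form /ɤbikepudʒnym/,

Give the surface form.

[obykøpudʒnym]

/ɤ/ harmonizes with /y/ ([+round]) → [o]
/i/ harmonizes with /y/ ([+round]) → [y]
/e/ harmonizes with /y/ ([+round]) → [ø]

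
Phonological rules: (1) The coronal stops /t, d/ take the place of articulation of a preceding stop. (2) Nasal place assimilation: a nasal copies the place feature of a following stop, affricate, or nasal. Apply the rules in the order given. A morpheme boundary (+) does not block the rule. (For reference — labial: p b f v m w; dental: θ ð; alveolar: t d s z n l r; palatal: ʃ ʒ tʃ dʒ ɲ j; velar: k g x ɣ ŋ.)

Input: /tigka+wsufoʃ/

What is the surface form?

Rule 1: no segment meets the rule's conditions; no change.
After rule 1: tigka+wsufoʃ
Rule 2: no segment meets the rule's conditions; no change.

[tigka+wsufoʃ]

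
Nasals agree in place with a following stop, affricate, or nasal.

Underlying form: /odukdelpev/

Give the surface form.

no segment meets the rule's conditions; no change.

[odukdelpev]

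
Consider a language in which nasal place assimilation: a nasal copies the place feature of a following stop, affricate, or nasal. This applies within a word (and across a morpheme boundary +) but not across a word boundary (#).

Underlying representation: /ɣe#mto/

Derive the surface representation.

[ɣe#nto]

/m/ before /t/ (alveolar) → [n]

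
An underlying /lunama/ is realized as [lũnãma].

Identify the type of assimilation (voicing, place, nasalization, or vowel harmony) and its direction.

nasalization, regressive

/u/→[ũ] /a/→[ã].
Each target copies a feature from the following segment, so the direction is regressive.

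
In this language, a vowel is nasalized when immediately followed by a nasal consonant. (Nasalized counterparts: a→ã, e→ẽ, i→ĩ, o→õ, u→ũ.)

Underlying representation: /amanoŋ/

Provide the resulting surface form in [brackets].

/a/ before nasal /m/ → [ã]
/a/ before nasal /n/ → [ã]
/o/ before nasal /ŋ/ → [õ]

[ãmãnõŋ]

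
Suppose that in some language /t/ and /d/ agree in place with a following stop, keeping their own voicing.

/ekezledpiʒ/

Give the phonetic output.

/d/ before /p/ (labial) → [b]

[ekezlebpiʒ]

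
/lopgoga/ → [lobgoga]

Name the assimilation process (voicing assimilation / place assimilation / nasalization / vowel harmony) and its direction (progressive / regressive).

voicing assimilation, regressive

/p/→[b].
Each target copies a feature from the following segment, so the direction is regressive.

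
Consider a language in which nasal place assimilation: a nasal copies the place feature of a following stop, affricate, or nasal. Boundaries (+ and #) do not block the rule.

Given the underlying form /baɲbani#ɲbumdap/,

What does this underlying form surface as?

/ɲ/ before /b/ (labial) → [m]
/ɲ/ before /b/ (labial) → [m]
/m/ before /d/ (alveolar) → [n]

[bambani#mbundap]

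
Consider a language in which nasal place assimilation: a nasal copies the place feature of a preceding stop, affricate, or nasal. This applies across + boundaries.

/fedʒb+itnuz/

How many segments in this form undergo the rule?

0

No segment meets the rule's conditions.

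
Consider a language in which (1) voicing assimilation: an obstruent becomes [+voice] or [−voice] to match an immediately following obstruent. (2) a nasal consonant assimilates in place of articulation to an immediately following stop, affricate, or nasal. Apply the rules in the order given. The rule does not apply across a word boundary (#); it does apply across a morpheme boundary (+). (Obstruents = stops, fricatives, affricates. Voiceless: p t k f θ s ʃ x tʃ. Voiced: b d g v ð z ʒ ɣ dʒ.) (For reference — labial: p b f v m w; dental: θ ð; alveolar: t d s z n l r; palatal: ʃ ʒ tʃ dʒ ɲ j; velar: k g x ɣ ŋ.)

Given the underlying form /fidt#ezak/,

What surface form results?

[fitt#ezak]

Rule 1: /d/ before /t/ (voiceless) → [t]
After rule 1: fitt#ezak
Rule 2: no segment meets the rule's conditions; no change.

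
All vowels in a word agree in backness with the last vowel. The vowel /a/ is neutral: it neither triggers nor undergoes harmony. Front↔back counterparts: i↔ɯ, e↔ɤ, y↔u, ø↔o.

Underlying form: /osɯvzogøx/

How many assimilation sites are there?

/o/ harmonizes with /ø/ ([-back]) → [ø]
/ɯ/ harmonizes with /ø/ ([-back]) → [i]
/o/ harmonizes with /ø/ ([-back]) → [ø]
3 segments change.

3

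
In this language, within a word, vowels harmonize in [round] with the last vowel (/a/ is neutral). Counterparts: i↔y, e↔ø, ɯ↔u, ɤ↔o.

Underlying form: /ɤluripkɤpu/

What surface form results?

/ɤ/ harmonizes with /u/ ([+round]) → [o]
/i/ harmonizes with /u/ ([+round]) → [y]
/ɤ/ harmonizes with /u/ ([+round]) → [o]

[olurypkopu]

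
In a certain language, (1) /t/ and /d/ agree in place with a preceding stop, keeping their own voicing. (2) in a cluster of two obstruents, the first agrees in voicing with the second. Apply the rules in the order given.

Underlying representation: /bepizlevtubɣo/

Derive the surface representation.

Rule 1: no segment meets the rule's conditions; no change.
After rule 1: bepizlevtubɣo
Rule 2: /v/ before /t/ (voiceless) → [f]

[bepizleftubɣo]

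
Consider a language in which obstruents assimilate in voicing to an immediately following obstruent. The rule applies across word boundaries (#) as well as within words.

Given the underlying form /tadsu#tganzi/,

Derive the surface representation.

/d/ before /s/ (voiceless) → [t]
/t/ before /g/ (voiced) → [d]

[tatsu#dganzi]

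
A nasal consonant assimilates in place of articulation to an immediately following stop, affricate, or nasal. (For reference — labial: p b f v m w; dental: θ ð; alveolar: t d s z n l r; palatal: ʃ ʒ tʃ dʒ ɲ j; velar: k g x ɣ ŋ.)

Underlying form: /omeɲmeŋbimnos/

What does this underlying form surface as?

[omemmembinnos]

/ɲ/ before /m/ (labial) → [m]
/ŋ/ before /b/ (labial) → [m]
/m/ before /n/ (alveolar) → [n]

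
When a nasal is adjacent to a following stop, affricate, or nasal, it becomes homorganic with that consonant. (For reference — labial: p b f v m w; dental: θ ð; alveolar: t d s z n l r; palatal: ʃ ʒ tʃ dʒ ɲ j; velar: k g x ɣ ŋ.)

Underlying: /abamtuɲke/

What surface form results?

/m/ before /t/ (alveolar) → [n]
/ɲ/ before /k/ (velar) → [ŋ]

[abantuŋke]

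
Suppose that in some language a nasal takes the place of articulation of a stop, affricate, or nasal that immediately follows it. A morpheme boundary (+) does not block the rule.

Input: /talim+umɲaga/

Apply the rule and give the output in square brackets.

/m/ before /ɲ/ (palatal) → [ɲ]

[talim+uɲɲaga]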